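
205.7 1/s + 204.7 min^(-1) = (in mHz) 205.7 1/s = 205.7 Hz. 1 min^(-1) = 0.016666667 Hz, so 204.7 min^(-1) = 204.7 * 0.016666667 = 3.4116667 Hz. Sum: 205.7 + 3.4116667 = 209.11167 Hz. 1 mHz = 0.001 Hz, so 209.11167 Hz = 209.11167 / 0.001 = 209111.67 mHz ≈ 2.091e+05 mHz (4 s.f.). Final answer: 2.091e+05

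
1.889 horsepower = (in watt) 1409. Check: 1 horsepower = 745.69987 W, so 1.889 horsepower = 1.889 * 745.69987 = 1408.6271 W. 1408.6271 W = 1408.6271 watt ≈ 1409 watt (4 s.f.).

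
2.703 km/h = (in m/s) 0.7508. Check: 1 km/h = 0.27777778 m/s, so 2.703 km/h = 2.703 * 0.27777778 = 0.75083333 m/s. Result: 0.75083333 m/s ≈ 0.7508 m/s (4 s.f.).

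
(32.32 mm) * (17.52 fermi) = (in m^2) 5.662e-16. Check: 1 mm = 0.001 m, so 32.32 mm = 32.32 * 0.001 = 0.03232 m. 1 fermi = 1e-15 m, so 17.52 fermi = 17.52 * 1e-15 = 1.752e-14 m. Combine: 0.03232 m * 1.752e-14 m = 5.662464e-16 m^2. Result: 5.662464e-16 m^2 ≈ 5.662e-16 m^2 (4 s.f.).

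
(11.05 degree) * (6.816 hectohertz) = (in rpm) 1 degree = 0.017453293 rad, so 11.05 degree = 11.05 * 0.017453293 = 0.19285888 rad. 1 hectohertz = 100 Hz, so 6.816 hectohertz = 6.816 * 100 = 681.6 Hz. Combine: 0.19285888 rad * 681.6 Hz = 131.45261 rad/s. 1 rpm = 0.10471976 rad/s, so 131.45261 rad/s = 131.45261 / 0.10471976 = 1255.28 rpm ≈ 1255 rpm (4 s.f.). Final answer: 1255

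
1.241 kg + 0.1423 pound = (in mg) 1.241 kg is already in kg. 1 pound = 0.45359237 kg, so 0.1423 pound = 0.1423 * 0.45359237 = 0.064546194 kg. Sum: 1.241 + 0.064546194 = 1.3055462 kg. 1 mg = 1e-06 kg, so 1.3055462 kg = 1.3055462 / 1e-06 = 1305546.2 mg ≈ 1.306e+06 mg (4 s.f.). Final answer: 1.306e+06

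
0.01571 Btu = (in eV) 1 Btu = 1055.0559 J, so 0.01571 Btu = 0.01571 * 1055.0559 = 16.574927 J. 1 eV = 1.6021766e-19 J, so 16.574927 J = 16.574927 / 1.6021766e-19 = 1.0345256e+20 eV ≈ 1.035e+20 eV (4 s.f.). Final answer: 1.035e+20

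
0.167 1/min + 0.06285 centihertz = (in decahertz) 1 1/min = 0.016666667 Hz, so 0.167 1/min = 0.167 * 0.016666667 = 0.0027833333 Hz. 1 centihertz = 0.01 Hz, so 0.06285 centihertz = 0.06285 * 0.01 = 0.0006285 Hz. Sum: 0.0027833333 + 0.0006285 = 0.0034118333 Hz. 1 decahertz = 10 Hz, so 0.0034118333 Hz = 0.0034118333 / 10 = 0.00034118333 decahertz ≈ 0.0003412 decahertz (4 s.f.). Final answer: 0.0003412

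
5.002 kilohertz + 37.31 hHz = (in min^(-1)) 5.24e+05. Check: 1 kilohertz = 1000 Hz, so 5.002 kilohertz = 5.002 * 1000 = 5002 Hz. 1 hHz = 100 Hz, so 37.31 hHz = 37.31 * 100 = 3731 Hz. Sum: 5002 + 3731 = 8733 Hz. 1 min^(-1) = 0.016666667 Hz, so 8733 Hz = 8733 / 0.016666667 = 523980 min^(-1) ≈ 5.24e+05 min^(-1) (4 s.f.).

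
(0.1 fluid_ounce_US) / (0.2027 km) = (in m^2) 1 fluid_ounce_US = 2.957353e-05 m^3, so 0.1 fluid_ounce_US = 0.1 * 2.957353e-05 = 2.957353e-06 m^3. 1 km = 1000 m, so 0.2027 km = 0.2027 * 1000 = 202.7 m. Combine: 2.957353e-06 m^3 / 202.7 m = 1.4589802e-08 m^2. Result: 1.4589802e-08 m^2 ≈ 1.459e-08 m^2 (4 s.f.). Final answer: 1.459e-08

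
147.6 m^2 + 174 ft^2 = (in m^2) 163.8. Check: 147.6 m^2 is already in m^2. 1 ft^2 = 0.09290304 m^2, so 174 ft^2 = 174 * 0.09290304 = 16.165129 m^2. Sum: 147.6 + 16.165129 = 163.76513 m^2. Result: 163.76513 m^2 ≈ 163.8 m^2 (4 s.f.).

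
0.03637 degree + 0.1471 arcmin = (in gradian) 0.04314. Check: 1 degree = 0.017453293 rad, so 0.03637 degree = 0.03637 * 0.017453293 = 0.00063477625 rad. 1 arcmin = 0.00029088821 rad, so 0.1471 arcmin = 0.1471 * 0.00029088821 = 4.2789655e-05 rad. Sum: 0.00063477625 + 4.2789655e-05 = 0.0006775659 rad. 1 gradian = 0.015707963 rad, so 0.0006775659 rad = 0.0006775659 / 0.015707963 = 0.043135185 gradian ≈ 0.04314 gradian (4 s.f.).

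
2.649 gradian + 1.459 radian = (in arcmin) 5159. Check: 1 gradian = 0.015707963 rad, so 2.649 gradian = 2.649 * 0.015707963 = 0.041610395 rad. 1.459 radian = 1.459 rad. Sum: 0.041610395 + 1.459 = 1.5006104 rad. 1 arcmin = 0.00029088821 rad, so 1.5006104 rad = 1.5006104 / 0.00029088821 = 5158.7185 arcmin ≈ 5159 arcmin (4 s.f.).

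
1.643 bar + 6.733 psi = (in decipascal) 2.107e+06. Check: 1 bar = 100000 Pa, so 1.643 bar = 1.643 * 100000 = 164300 Pa. 1 psi = 6894.7573 Pa, so 6.733 psi = 6.733 * 6894.7573 = 46422.401 Pa. Sum: 164300 + 46422.401 = 210722.4 Pa. 1 decipascal = 0.1 Pa, so 210722.4 Pa = 210722.4 / 0.1 = 2107224 decipascal ≈ 2.107e+06 decipascal (4 s.f.).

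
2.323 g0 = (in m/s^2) 1 g0 = 9.80665 m/s^2, so 2.323 g0 = 2.323 * 9.80665 = 22.780848 m/s^2. Result: 22.780848 m/s^2 ≈ 22.78 m/s^2 (4 s.f.). Final answer: 22.78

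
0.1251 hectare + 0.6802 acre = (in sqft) 4.31e+04. Check: 1 hectare = 10000 m^2, so 0.1251 hectare = 0.1251 * 10000 = 1251 m^2. 1 acre = 4046.8564 m^2, so 0.6802 acre = 0.6802 * 4046.8564 = 2752.6717 m^2. Sum: 1251 + 2752.6717 = 4003.6717 m^2. 1 sqft = 0.09290304 m^2, so 4003.6717 m^2 = 4003.6717 / 0.09290304 = 43095.164 sqft ≈ 4.31e+04 sqft (4 s.f.).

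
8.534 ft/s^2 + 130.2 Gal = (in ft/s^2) 12.81. Check: 1 ft/s^2 = 0.3048 m/s^2, so 8.534 ft/s^2 = 8.534 * 0.3048 = 2.6011632 m/s^2. 1 Gal = 0.01 m/s^2, so 130.2 Gal = 130.2 * 0.01 = 1.302 m/s^2. Sum: 2.6011632 + 1.302 = 3.9031632 m/s^2. 1 ft/s^2 = 0.3048 m/s^2, so 3.9031632 m/s^2 = 3.9031632 / 0.3048 = 12.805654 ft/s^2 ≈ 12.81 ft/s^2 (4 s.f.).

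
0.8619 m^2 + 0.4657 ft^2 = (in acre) 0.8619 m^2 is already in m^2. 1 ft^2 = 0.09290304 m^2, so 0.4657 ft^2 = 0.4657 * 0.09290304 = 0.043264946 m^2. Sum: 0.8619 + 0.043264946 = 0.90516495 m^2. 1 acre = 4046.8564 m^2, so 0.90516495 m^2 = 0.90516495 / 4046.8564 = 0.00022367113 acre ≈ 0.0002237 acre (4 s.f.). Final answer: 0.0002237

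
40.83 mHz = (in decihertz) 1 mHz = 0.001 Hz, so 40.83 mHz = 40.83 * 0.001 = 0.04083 Hz. 1 decihertz = 0.1 Hz, so 0.04083 Hz = 0.04083 / 0.1 = 0.4083 decihertz. Final answer: 0.4083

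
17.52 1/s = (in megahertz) 1.752e-05. Check: 17.52 1/s = 17.52 Hz. 1 megahertz = 1000000 Hz, so 17.52 Hz = 17.52 / 1000000 = 1.752e-05 megahertz.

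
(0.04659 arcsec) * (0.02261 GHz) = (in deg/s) 292.6. Check: 1 arcsec = 4.8481368e-06 rad, so 0.04659 arcsec = 0.04659 * 4.8481368e-06 = 2.2587469e-07 rad. 1 GHz = 1e+09 Hz, so 0.02261 GHz = 0.02261 * 1e+09 = 22610000 Hz. Combine: 2.2587469e-07 rad * 22610000 Hz = 5.1070268 rad/s. 1 deg/s = 0.017453293 rad/s, so 5.1070268 rad/s = 5.1070268 / 0.017453293 = 292.61108 deg/s ≈ 292.6 deg/s (4 s.f.).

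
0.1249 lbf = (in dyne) 1 lbf = 4.4482216 N, so 0.1249 lbf = 0.1249 * 4.4482216 = 0.55558288 N. 1 dyne = 1e-05 N, so 0.55558288 N = 0.55558288 / 1e-05 = 55558.288 dyne ≈ 5.556e+04 dyne (4 s.f.). Final answer: 5.556e+04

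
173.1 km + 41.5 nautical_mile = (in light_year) 2.642e-11. Check: 1 km = 1000 m, so 173.1 km = 173.1 * 1000 = 173100 m. 1 nautical_mile = 1852 m, so 41.5 nautical_mile = 41.5 * 1852 = 76858 m. Sum: 173100 + 76858 = 249958 m. 1 light_year = 9.4607305e+15 m, so 249958 m = 249958 / 9.4607305e+15 = 2.6420581e-11 light_year ≈ 2.642e-11 light_year (4 s.f.).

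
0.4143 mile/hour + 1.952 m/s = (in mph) 4.781. Check: 1 mile/hour = 0.44704 m/s, so 0.4143 mile/hour = 0.4143 * 0.44704 = 0.18520867 m/s. 1.952 m/s is already in m/s. Sum: 0.18520867 + 1.952 = 2.1372087 m/s. 1 mph = 0.44704 m/s, so 2.1372087 m/s = 2.1372087 / 0.44704 = 4.7807996 mph ≈ 4.781 mph (4 s.f.).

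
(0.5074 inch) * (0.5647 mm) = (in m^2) 1 inch = 0.0254 m, so 0.5074 inch = 0.5074 * 0.0254 = 0.01288796 m. 1 mm = 0.001 m, so 0.5647 mm = 0.5647 * 0.001 = 0.0005647 m. Combine: 0.01288796 m * 0.0005647 m = 7.277831e-06 m^2. Result: 7.277831e-06 m^2 ≈ 7.278e-06 m^2 (4 s.f.). Final answer: 7.278e-06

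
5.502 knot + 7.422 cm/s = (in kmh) 1 knot = 0.51444444 m/s, so 5.502 knot = 5.502 * 0.51444444 = 2.8304733 m/s. 1 cm/s = 0.01 m/s, so 7.422 cm/s = 7.422 * 0.01 = 0.07422 m/s. Sum: 2.8304733 + 0.07422 = 2.9046933 m/s. 1 kmh = 0.27777778 m/s, so 2.9046933 m/s = 2.9046933 / 0.27777778 = 10.456896 kmh ≈ 10.46 kmh (4 s.f.). Final answer: 10.46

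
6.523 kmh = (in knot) 1 kmh = 0.27777778 m/s, so 6.523 kmh = 6.523 * 0.27777778 = 1.8119444 m/s. 1 knot = 0.51444444 m/s, so 1.8119444 m/s = 1.8119444 / 0.51444444 = 3.5221382 knot ≈ 3.522 knot (4 s.f.). Final answer: 3.522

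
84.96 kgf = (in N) 833.2. Check: 1 kgf = 9.80665 N, so 84.96 kgf = 84.96 * 9.80665 = 833.17298 N. Result: 833.17298 N ≈ 833.2 N (4 s.f.).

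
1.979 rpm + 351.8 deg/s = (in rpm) 60.61. Check: 1 rpm = 0.10471976 rad/s, so 1.979 rpm = 1.979 * 0.10471976 = 0.2072404 rad/s. 1 deg/s = 0.017453293 rad/s, so 351.8 deg/s = 351.8 * 0.017453293 = 6.1400683 rad/s. Sum: 0.2072404 + 6.1400683 = 6.3473087 rad/s. 1 rpm = 0.10471976 rad/s, so 6.3473087 rad/s = 6.3473087 / 0.10471976 = 60.612333 rpm ≈ 60.61 rpm (4 s.f.).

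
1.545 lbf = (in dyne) 1 lbf = 4.4482216 N, so 1.545 lbf = 1.545 * 4.4482216 = 6.8725024 N. 1 dyne = 1e-05 N, so 6.8725024 N = 6.8725024 / 1e-05 = 687250.24 dyne ≈ 6.873e+05 dyne (4 s.f.). Final answer: 6.873e+05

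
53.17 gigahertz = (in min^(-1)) 1 gigahertz = 1e+09 Hz, so 53.17 gigahertz = 53.17 * 1e+09 = 5.317e+10 Hz. 1 min^(-1) = 0.016666667 Hz, so 5.317e+10 Hz = 5.317e+10 / 0.016666667 = 3.1902e+12 min^(-1) ≈ 3.19e+12 min^(-1) (4 s.f.). Final answer: 3.19e+12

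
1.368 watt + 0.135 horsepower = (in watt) 1.368 watt = 1.368 W. 1 horsepower = 745.69987 W, so 0.135 horsepower = 0.135 * 745.69987 = 100.66948 W. Sum: 1.368 + 100.66948 = 102.03748 W. 102.03748 W = 102.03748 watt ≈ 102 watt (4 s.f.). Final answer: 102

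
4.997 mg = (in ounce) 0.0001763. Check: 1 mg = 1e-06 kg, so 4.997 mg = 4.997 * 1e-06 = 4.997e-06 kg. 1 ounce = 0.028349523 kg, so 4.997e-06 kg = 4.997e-06 / 0.028349523 = 0.00017626399 ounce ≈ 0.0001763 ounce (4 s.f.).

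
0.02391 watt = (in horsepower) 3.206e-05. Check: 0.02391 watt = 0.02391 W. 1 horsepower = 745.69987 W, so 0.02391 W = 0.02391 / 745.69987 = 3.2063838e-05 horsepower ≈ 3.206e-05 horsepower (4 s.f.).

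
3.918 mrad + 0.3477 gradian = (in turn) 0.001493. Check: 1 mrad = 0.001 rad, so 3.918 mrad = 3.918 * 0.001 = 0.003918 rad. 1 gradian = 0.015707963 rad, so 0.3477 gradian = 0.3477 * 0.015707963 = 0.0054616588 rad. Sum: 0.003918 + 0.0054616588 = 0.0093796588 rad. 1 turn = 6.2831853 rad, so 0.0093796588 rad = 0.0093796588 / 6.2831853 = 0.0014928191 turn ≈ 0.001493 turn (4 s.f.).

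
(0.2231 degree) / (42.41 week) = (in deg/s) 1 degree = 0.017453293 rad, so 0.2231 degree = 0.2231 * 0.017453293 = 0.0038938296 rad. 1 week = 604800 s, so 42.41 week = 42.41 * 604800 = 25649568 s. Combine: 0.0038938296 rad / 25649568 s = 1.5180878e-10 rad/s. 1 deg/s = 0.017453293 rad/s, so 1.5180878e-10 rad/s = 1.5180878e-10 / 0.017453293 = 8.6980022e-09 deg/s ≈ 8.698e-09 deg/s (4 s.f.). Final answer: 8.698e-09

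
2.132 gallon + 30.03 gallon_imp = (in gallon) 38.2. Check: 1 gallon = 0.0037854118 m^3, so 2.132 gallon = 2.132 * 0.0037854118 = 0.0080704979 m^3. 1 gallon_imp = 0.00454609 m^3, so 30.03 gallon_imp = 30.03 * 0.00454609 = 0.13651908 m^3. Sum: 0.0080704979 + 0.13651908 = 0.14458958 m^3. 1 gallon = 0.0037854118 m^3, so 0.14458958 m^3 = 0.14458958 / 0.0037854118 = 38.196526 gallon ≈ 38.2 gallon (4 s.f.).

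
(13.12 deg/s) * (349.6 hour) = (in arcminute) 1 deg/s = 0.017453293 rad/s, so 13.12 deg/s = 13.12 * 0.017453293 = 0.2289872 rad/s. 1 hour = 3600 s, so 349.6 hour = 349.6 * 3600 = 1258560 s. Combine: 0.2289872 rad/s * 1258560 s = 288194.13 rad. 1 arcminute = 0.00029088821 rad, so 288194.13 rad = 288194.13 / 0.00029088821 = 9.9073843e+08 arcminute ≈ 9.907e+08 arcminute (4 s.f.). Final answer: 9.907e+08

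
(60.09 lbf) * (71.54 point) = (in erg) 1 lbf = 4.4482216 N, so 60.09 lbf = 60.09 * 4.4482216 = 267.29364 N. 1 point = 0.00035277778 m, so 71.54 point = 71.54 * 0.00035277778 = 0.025237722 m. Combine: 267.29364 N * 0.025237722 m = 6.7458826 J. 1 erg = 1e-07 J, so 6.7458826 J = 6.7458826 / 1e-07 = 67458826 erg ≈ 6.746e+07 erg (4 s.f.). Final answer: 6.746e+07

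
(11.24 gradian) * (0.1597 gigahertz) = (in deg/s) 1 gradian = 0.015707963 rad, so 11.24 gradian = 11.24 * 0.015707963 = 0.17655751 rad. 1 gigahertz = 1e+09 Hz, so 0.1597 gigahertz = 0.1597 * 1e+09 = 1.597e+08 Hz. Combine: 0.17655751 rad * 1.597e+08 Hz = 28196234 rad/s. 1 deg/s = 0.017453293 rad/s, so 28196234 rad/s = 28196234 / 0.017453293 = 1.6155252e+09 deg/s ≈ 1.616e+09 deg/s (4 s.f.). Final answer: 1.616e+09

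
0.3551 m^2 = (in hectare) 3.551e-05. Check: 1 hectare = 10000 m^2, so 0.3551 m^2 = 0.3551 / 10000 = 3.551e-05 hectare.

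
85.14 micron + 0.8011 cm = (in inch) 0.3187. Check: 1 micron = 1e-06 m, so 85.14 micron = 85.14 * 1e-06 = 8.514e-05 m. 1 cm = 0.01 m, so 0.8011 cm = 0.8011 * 0.01 = 0.008011 m. Sum: 8.514e-05 + 0.008011 = 0.00809614 m. 1 inch = 0.0254 m, so 0.00809614 m = 0.00809614 / 0.0254 = 0.31874567 inch ≈ 0.3187 inch (4 s.f.).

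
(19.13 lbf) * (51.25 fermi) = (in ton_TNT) 1 lbf = 4.4482216 N, so 19.13 lbf = 19.13 * 4.4482216 = 85.094479 N. 1 fermi = 1e-15 m, so 51.25 fermi = 51.25 * 1e-15 = 5.125e-14 m. Combine: 85.094479 N * 5.125e-14 m = 4.3610921e-12 J. 1 ton_TNT = 4.184e+09 J, so 4.3610921e-12 J = 4.3610921e-12 / 4.184e+09 = 1.042326e-21 ton_TNT ≈ 1.042e-21 ton_TNT (4 s.f.). Final answer: 1.042e-21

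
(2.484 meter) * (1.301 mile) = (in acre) 1.285. Check: 2.484 meter = 2.484 m. 1 mile = 1609.344 m, so 1.301 mile = 1.301 * 1609.344 = 2093.7565 m. Combine: 2.484 m * 2093.7565 m = 5200.8913 m^2. 1 acre = 4046.8564 m^2, so 5200.8913 m^2 = 5200.8913 / 4046.8564 = 1.2851682 acre ≈ 1.285 acre (4 s.f.).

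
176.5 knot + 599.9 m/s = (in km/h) 1 knot = 0.51444444 m/s, so 176.5 knot = 176.5 * 0.51444444 = 90.799444 m/s. 599.9 m/s is already in m/s. Sum: 90.799444 + 599.9 = 690.69944 m/s. 1 km/h = 0.27777778 m/s, so 690.69944 m/s = 690.69944 / 0.27777778 = 2486.518 km/h ≈ 2487 km/h (4 s.f.). Final answer: 2487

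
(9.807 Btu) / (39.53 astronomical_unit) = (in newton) 1.75e-09. Check: 1 Btu = 1055.0559 J, so 9.807 Btu = 9.807 * 1055.0559 = 10346.933 J. 1 astronomical_unit = 1.4959787e+11 m, so 39.53 astronomical_unit = 39.53 * 1.4959787e+11 = 5.9136038e+12 m. Combine: 10346.933 J / 5.9136038e+12 m = 1.7496831e-09 N. 1.7496831e-09 N = 1.7496831e-09 newton ≈ 1.75e-09 newton (4 s.f.).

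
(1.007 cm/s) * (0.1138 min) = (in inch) 1 cm/s = 0.01 m/s, so 1.007 cm/s = 1.007 * 0.01 = 0.01007 m/s. 1 min = 60 s, so 0.1138 min = 0.1138 * 60 = 6.828 s. Combine: 0.01007 m/s * 6.828 s = 0.06875796 m. 1 inch = 0.0254 m, so 0.06875796 m = 0.06875796 / 0.0254 = 2.7070063 inch ≈ 2.707 inch (4 s.f.). Final answer: 2.707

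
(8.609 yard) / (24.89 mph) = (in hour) 1 yard = 0.9144 m, so 8.609 yard = 8.609 * 0.9144 = 7.8720696 m. 1 mph = 0.44704 m/s, so 24.89 mph = 24.89 * 0.44704 = 11.126826 m/s. Combine: 7.8720696 m / 11.126826 m/s = 0.70748566 s. 1 hour = 3600 s, so 0.70748566 s = 0.70748566 / 3600 = 0.0001965238 hour ≈ 0.0001965 hour (4 s.f.). Final answer: 0.0001965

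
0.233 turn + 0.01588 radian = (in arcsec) 1 turn = 6.2831853 rad, so 0.233 turn = 0.233 * 6.2831853 = 1.4639822 rad. 0.01588 radian = 0.01588 rad. Sum: 1.4639822 + 0.01588 = 1.4798622 rad. 1 arcsec = 4.8481368e-06 rad, so 1.4798622 rad = 1.4798622 / 4.8481368e-06 = 305243.49 arcsec ≈ 3.052e+05 arcsec (4 s.f.). Final answer: 3.052e+05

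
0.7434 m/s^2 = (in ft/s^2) 2.439. Check: 1 ft/s^2 = 0.3048 m/s^2, so 0.7434 m/s^2 = 0.7434 / 0.3048 = 2.4389764 ft/s^2 ≈ 2.439 ft/s^2 (4 s.f.).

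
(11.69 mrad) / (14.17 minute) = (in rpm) 1 mrad = 0.001 rad, so 11.69 mrad = 11.69 * 0.001 = 0.01169 rad. 1 minute = 60 s, so 14.17 minute = 14.17 * 60 = 850.2 s. Combine: 0.01169 rad / 850.2 s = 1.3749706e-05 rad/s. 1 rpm = 0.10471976 rad/s, so 1.3749706e-05 rad/s = 1.3749706e-05 / 0.10471976 = 0.00013130002 rpm ≈ 0.0001313 rpm (4 s.f.). Final answer: 0.0001313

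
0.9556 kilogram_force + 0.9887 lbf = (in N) 1 kilogram_force = 9.80665 N, so 0.9556 kilogram_force = 0.9556 * 9.80665 = 9.3712347 N. 1 lbf = 4.4482216 N, so 0.9887 lbf = 0.9887 * 4.4482216 = 4.3979567 N. Sum: 9.3712347 + 4.3979567 = 13.769191 N. Result: 13.769191 N ≈ 13.77 N (4 s.f.). Final answer: 13.77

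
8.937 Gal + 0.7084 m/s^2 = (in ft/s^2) 2.617. Check: 1 Gal = 0.01 m/s^2, so 8.937 Gal = 8.937 * 0.01 = 0.08937 m/s^2. 0.7084 m/s^2 is already in m/s^2. Sum: 0.08937 + 0.7084 = 0.79777 m/s^2. 1 ft/s^2 = 0.3048 m/s^2, so 0.79777 m/s^2 = 0.79777 / 0.3048 = 2.6173556 ft/s^2 ≈ 2.617 ft/s^2 (4 s.f.).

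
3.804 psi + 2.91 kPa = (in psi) 4.226. Check: 1 psi = 6894.7573 Pa, so 3.804 psi = 3.804 * 6894.7573 = 26227.657 Pa. 1 kPa = 1000 Pa, so 2.91 kPa = 2.91 * 1000 = 2910 Pa. Sum: 26227.657 + 2910 = 29137.657 Pa. 1 psi = 6894.7573 Pa, so 29137.657 Pa = 29137.657 / 6894.7573 = 4.2260598 psi ≈ 4.226 psi (4 s.f.).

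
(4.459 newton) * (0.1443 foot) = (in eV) 1.224e+18. Check: 4.459 newton = 4.459 N. 1 foot = 0.3048 m, so 0.1443 foot = 0.1443 * 0.3048 = 0.04398264 m. Combine: 4.459 N * 0.04398264 m = 0.19611859 J. 1 eV = 1.6021766e-19 J, so 0.19611859 J = 0.19611859 / 1.6021766e-19 = 1.224076e+18 eV ≈ 1.224e+18 eV (4 s.f.).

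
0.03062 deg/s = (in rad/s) 1 deg/s = 0.017453293 rad/s, so 0.03062 deg/s = 0.03062 * 0.017453293 = 0.00053441982 rad/s. Result: 0.00053441982 rad/s ≈ 0.0005344 rad/s (4 s.f.). Final answer: 0.0005344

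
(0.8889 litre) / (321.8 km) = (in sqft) 1 litre = 0.001 m^3, so 0.8889 litre = 0.8889 * 0.001 = 0.0008889 m^3. 1 km = 1000 m, so 321.8 km = 321.8 * 1000 = 321800 m. Combine: 0.0008889 m^3 / 321800 m = 2.7622747e-09 m^2. 1 sqft = 0.09290304 m^2, so 2.7622747e-09 m^2 = 2.7622747e-09 / 0.09290304 = 2.9732877e-08 sqft ≈ 2.973e-08 sqft (4 s.f.). Final answer: 2.973e-08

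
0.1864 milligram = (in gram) 0.0001864. Check: 1 milligram = 1e-06 kg, so 0.1864 milligram = 0.1864 * 1e-06 = 1.864e-07 kg. 1 gram = 0.001 kg, so 1.864e-07 kg = 1.864e-07 / 0.001 = 0.0001864 gram.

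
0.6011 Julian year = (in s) 1.897e+07. Check: 1 Julian year = 31557600 s, so 0.6011 Julian year = 0.6011 * 31557600 = 18969273 s. Result: 18969273 s ≈ 1.897e+07 s (4 s.f.).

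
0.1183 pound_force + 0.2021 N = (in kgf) 0.07427. Check: 1 pound_force = 4.4482216 N, so 0.1183 pound_force = 0.1183 * 4.4482216 = 0.52622462 N. 0.2021 N is already in N. Sum: 0.52622462 + 0.2021 = 0.72832462 N. 1 kgf = 9.80665 N, so 0.72832462 N = 0.72832462 / 9.80665 = 0.074268442 kgf ≈ 0.07427 kgf (4 s.f.).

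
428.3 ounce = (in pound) 26.77. Check: 1 ounce = 0.028349523 kg, so 428.3 ounce = 428.3 * 0.028349523 = 12.142101 kg. 1 pound = 0.45359237 kg, so 12.142101 kg = 12.142101 / 0.45359237 = 26.76875 pound ≈ 26.77 pound (4 s.f.).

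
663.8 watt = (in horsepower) 0.8902. Check: 663.8 watt = 663.8 W. 1 horsepower = 745.69987 W, so 663.8 W = 663.8 / 745.69987 = 0.89017046 horsepower ≈ 0.8902 horsepower (4 s.f.).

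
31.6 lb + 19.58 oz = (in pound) 32.82. Check: 1 lb = 0.45359237 kg, so 31.6 lb = 31.6 * 0.45359237 = 14.333519 kg. 1 oz = 0.028349523 kg, so 19.58 oz = 19.58 * 0.028349523 = 0.55508366 kg. Sum: 14.333519 + 0.55508366 = 14.888603 kg. 1 pound = 0.45359237 kg, so 14.888603 kg = 14.888603 / 0.45359237 = 32.82375 pound ≈ 32.82 pound (4 s.f.).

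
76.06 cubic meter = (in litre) 76.06 cubic meter = 76.06 m^3. 1 litre = 0.001 m^3, so 76.06 m^3 = 76.06 / 0.001 = 76060 litre ≈ 7.606e+04 litre (4 s.f.). Final answer: 7.606e+04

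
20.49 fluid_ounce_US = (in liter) 0.606. Check: 1 fluid_ounce_US = 2.957353e-05 m^3, so 20.49 fluid_ounce_US = 20.49 * 2.957353e-05 = 0.00060596162 m^3. 1 liter = 0.001 m^3, so 0.00060596162 m^3 = 0.00060596162 / 0.001 = 0.60596162 liter ≈ 0.606 liter (4 s.f.).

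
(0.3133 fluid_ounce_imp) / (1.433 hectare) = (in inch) 2.446e-08. Check: 1 fluid_ounce_imp = 2.8413063e-05 m^3, so 0.3133 fluid_ounce_imp = 0.3133 * 2.8413063e-05 = 8.9018125e-06 m^3. 1 hectare = 10000 m^2, so 1.433 hectare = 1.433 * 10000 = 14330 m^2. Combine: 8.9018125e-06 m^3 / 14330 m^2 = 6.2120115e-10 m. 1 inch = 0.0254 m, so 6.2120115e-10 m = 6.2120115e-10 / 0.0254 = 2.4456738e-08 inch ≈ 2.446e-08 inch (4 s.f.).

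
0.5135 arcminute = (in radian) 1 arcminute = 0.00029088821 rad, so 0.5135 arcminute = 0.5135 * 0.00029088821 = 0.0001493711 rad. 0.0001493711 rad = 0.0001493711 radian ≈ 0.0001494 radian (4 s.f.). Final answer: 0.0001494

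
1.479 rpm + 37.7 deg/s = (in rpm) 7.762. Check: 1 rpm = 0.10471976 rad/s, so 1.479 rpm = 1.479 * 0.10471976 = 0.15488052 rad/s. 1 deg/s = 0.017453293 rad/s, so 37.7 deg/s = 37.7 * 0.017453293 = 0.65798913 rad/s. Sum: 0.15488052 + 0.65798913 = 0.81286965 rad/s. 1 rpm = 0.10471976 rad/s, so 0.81286965 rad/s = 0.81286965 / 0.10471976 = 7.7623333 rpm ≈ 7.762 rpm (4 s.f.).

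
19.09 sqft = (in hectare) 0.0001774. Check: 1 sqft = 0.09290304 m^2, so 19.09 sqft = 19.09 * 0.09290304 = 1.773519 m^2. 1 hectare = 10000 m^2, so 1.773519 m^2 = 1.773519 / 10000 = 0.0001773519 hectare ≈ 0.0001774 hectare (4 s.f.).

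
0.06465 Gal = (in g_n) 6.592e-05. Check: 1 Gal = 0.01 m/s^2, so 0.06465 Gal = 0.06465 * 0.01 = 0.0006465 m/s^2. 1 g_n = 9.80665 m/s^2, so 0.0006465 m/s^2 = 0.0006465 / 9.80665 = 6.5924653e-05 g_n ≈ 6.592e-05 g_n (4 s.f.).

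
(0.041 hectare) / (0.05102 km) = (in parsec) 2.604e-16. Check: 1 hectare = 10000 m^2, so 0.041 hectare = 0.041 * 10000 = 410 m^2. 1 km = 1000 m, so 0.05102 km = 0.05102 * 1000 = 51.02 m. Combine: 410 m^2 / 51.02 m = 8.0360643 m. 1 parsec = 3.0856776e+16 m, so 8.0360643 m = 8.0360643 / 3.0856776e+16 = 2.6043111e-16 parsec ≈ 2.604e-16 parsec (4 s.f.).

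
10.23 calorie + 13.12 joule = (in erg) 5.592e+08. Check: 1 calorie = 4.184 J, so 10.23 calorie = 10.23 * 4.184 = 42.80232 J. 13.12 joule = 13.12 J. Sum: 42.80232 + 13.12 = 55.92232 J. 1 erg = 1e-07 J, so 55.92232 J = 55.92232 / 1e-07 = 5.592232e+08 erg ≈ 5.592e+08 erg (4 s.f.).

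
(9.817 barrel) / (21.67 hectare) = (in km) 1 barrel = 0.15898729 m^3, so 9.817 barrel = 9.817 * 0.15898729 = 1.5607783 m^3. 1 hectare = 10000 m^2, so 21.67 hectare = 21.67 * 10000 = 216700 m^2. Combine: 1.5607783 m^3 / 216700 m^2 = 7.202484e-06 m. 1 km = 1000 m, so 7.202484e-06 m = 7.202484e-06 / 1000 = 7.202484e-09 km ≈ 7.202e-09 km (4 s.f.). Final answer: 7.202e-09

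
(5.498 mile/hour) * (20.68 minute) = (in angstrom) 3.05e+13. Check: 1 mile/hour = 0.44704 m/s, so 5.498 mile/hour = 5.498 * 0.44704 = 2.4578259 m/s. 1 minute = 60 s, so 20.68 minute = 20.68 * 60 = 1240.8 s. Combine: 2.4578259 m/s * 1240.8 s = 3049.6704 m. 1 angstrom = 1e-10 m, so 3049.6704 m = 3049.6704 / 1e-10 = 3.0496704e+13 angstrom ≈ 3.05e+13 angstrom (4 s.f.).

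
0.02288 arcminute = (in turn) 1.059e-06. Check: 1 arcminute = 0.00029088821 rad, so 0.02288 arcminute = 0.02288 * 0.00029088821 = 6.6555222e-06 rad. 1 turn = 6.2831853 rad, so 6.6555222e-06 rad = 6.6555222e-06 / 6.2831853 = 1.0592593e-06 turn ≈ 1.059e-06 turn (4 s.f.).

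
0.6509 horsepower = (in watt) 485.4. Check: 1 horsepower = 745.69987 W, so 0.6509 horsepower = 0.6509 * 745.69987 = 485.37605 W. 485.37605 W = 485.37605 watt ≈ 485.4 watt (4 s.f.).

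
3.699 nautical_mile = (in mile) 1 nautical_mile = 1852 m, so 3.699 nautical_mile = 3.699 * 1852 = 6850.548 m. 1 mile = 1609.344 m, so 6850.548 m = 6850.548 / 1609.344 = 4.2567332 mile ≈ 4.257 mile (4 s.f.). Final answer: 4.257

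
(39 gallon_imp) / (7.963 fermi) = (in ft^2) 1 gallon_imp = 0.00454609 m^3, so 39 gallon_imp = 39 * 0.00454609 = 0.17729751 m^3. 1 fermi = 1e-15 m, so 7.963 fermi = 7.963 * 1e-15 = 7.963e-15 m. Combine: 0.17729751 m^3 / 7.963e-15 m = 2.2265165e+13 m^2. 1 ft^2 = 0.09290304 m^2, so 2.2265165e+13 m^2 = 2.2265165e+13 / 0.09290304 = 2.3966024e+14 ft^2 ≈ 2.397e+14 ft^2 (4 s.f.). Final answer: 2.397e+14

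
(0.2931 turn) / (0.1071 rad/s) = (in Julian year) 5.449e-07. Check: 1 turn = 6.2831853 rad, so 0.2931 turn = 0.2931 * 6.2831853 = 1.8416016 rad. 0.1071 rad/s is already in rad/s. Combine: 1.8416016 rad / 0.1071 rad/s = 17.19516 s. 1 Julian year = 31557600 s, so 17.19516 s = 17.19516 / 31557600 = 5.4488173e-07 Julian year ≈ 5.449e-07 Julian year (4 s.f.).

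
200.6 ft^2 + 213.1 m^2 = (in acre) 1 ft^2 = 0.09290304 m^2, so 200.6 ft^2 = 200.6 * 0.09290304 = 18.63635 m^2. 213.1 m^2 is already in m^2. Sum: 18.63635 + 213.1 = 231.73635 m^2. 1 acre = 4046.8564 m^2, so 231.73635 m^2 = 231.73635 / 4046.8564 = 0.057263299 acre ≈ 0.05726 acre (4 s.f.). Final answer: 0.05726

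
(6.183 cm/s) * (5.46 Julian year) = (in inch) 4.194e+08. Check: 1 cm/s = 0.01 m/s, so 6.183 cm/s = 6.183 * 0.01 = 0.06183 m/s. 1 Julian year = 31557600 s, so 5.46 Julian year = 5.46 * 31557600 = 1.723045e+08 s. Combine: 0.06183 m/s * 1.723045e+08 s = 10653587 m. 1 inch = 0.0254 m, so 10653587 m = 10653587 / 0.0254 = 4.1943256e+08 inch ≈ 4.194e+08 inch (4 s.f.).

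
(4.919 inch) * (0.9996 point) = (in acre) 1 inch = 0.0254 m, so 4.919 inch = 4.919 * 0.0254 = 0.1249426 m. 1 point = 0.00035277778 m, so 0.9996 point = 0.9996 * 0.00035277778 = 0.00035263667 m. Combine: 0.1249426 m * 0.00035263667 m = 4.4059342e-05 m^2. 1 acre = 4046.8564 m^2, so 4.4059342e-05 m^2 = 4.4059342e-05 / 4046.8564 = 1.0887301e-08 acre ≈ 1.089e-08 acre (4 s.f.). Final answer: 1.089e-08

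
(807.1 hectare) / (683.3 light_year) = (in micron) 1 hectare = 10000 m^2, so 807.1 hectare = 807.1 * 10000 = 8071000 m^2. 1 light_year = 9.4607305e+15 m, so 683.3 light_year = 683.3 * 9.4607305e+15 = 6.4645171e+18 m. Combine: 8071000 m^2 / 6.4645171e+18 m = 1.2485078e-12 m. 1 micron = 1e-06 m, so 1.2485078e-12 m = 1.2485078e-12 / 1e-06 = 1.2485078e-06 micron ≈ 1.249e-06 micron (4 s.f.). Final answer: 1.249e-06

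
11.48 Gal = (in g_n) 0.01171. Check: 1 Gal = 0.01 m/s^2, so 11.48 Gal = 11.48 * 0.01 = 0.1148 m/s^2. 1 g_n = 9.80665 m/s^2, so 0.1148 m/s^2 = 0.1148 / 9.80665 = 0.011706342 g_n ≈ 0.01171 g_n (4 s.f.).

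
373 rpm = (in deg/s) 1 rpm = 0.10471976 rad/s, so 373 rpm = 373 * 0.10471976 = 39.060469 rad/s. 1 deg/s = 0.017453293 rad/s, so 39.060469 rad/s = 39.060469 / 0.017453293 = 2238 deg/s. Final answer: 2238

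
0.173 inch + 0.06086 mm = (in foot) 0.01462. Check: 1 inch = 0.0254 m, so 0.173 inch = 0.173 * 0.0254 = 0.0043942 m. 1 mm = 0.001 m, so 0.06086 mm = 0.06086 * 0.001 = 6.086e-05 m. Sum: 0.0043942 + 6.086e-05 = 0.00445506 m. 1 foot = 0.3048 m, so 0.00445506 m = 0.00445506 / 0.3048 = 0.014616339 foot ≈ 0.01462 foot (4 s.f.).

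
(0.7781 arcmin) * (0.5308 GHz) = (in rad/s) 1 arcmin = 0.00029088821 rad, so 0.7781 arcmin = 0.7781 * 0.00029088821 = 0.00022634012 rad. 1 GHz = 1e+09 Hz, so 0.5308 GHz = 0.5308 * 1e+09 = 5.308e+08 Hz. Combine: 0.00022634012 rad * 5.308e+08 Hz = 120141.33 rad/s. Result: 120141.33 rad/s ≈ 1.201e+05 rad/s (4 s.f.). Final answer: 1.201e+05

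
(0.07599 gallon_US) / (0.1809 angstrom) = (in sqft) 1.712e+08. Check: 1 gallon_US = 0.0037854118 m^3, so 0.07599 gallon_US = 0.07599 * 0.0037854118 = 0.00028765344 m^3. 1 angstrom = 1e-10 m, so 0.1809 angstrom = 0.1809 * 1e-10 = 1.809e-11 m. Combine: 0.00028765344 m^3 / 1.809e-11 m = 15901241 m^2. 1 sqft = 0.09290304 m^2, so 15901241 m^2 = 15901241 / 0.09290304 = 1.7115953e+08 sqft ≈ 1.712e+08 sqft (4 s.f.).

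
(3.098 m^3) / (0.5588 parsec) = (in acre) 4.44e-20. Check: 3.098 m^3 is already in m^3. 1 parsec = 3.0856776e+16 m, so 0.5588 parsec = 0.5588 * 3.0856776e+16 = 1.7242766e+16 m. Combine: 3.098 m^3 / 1.7242766e+16 m = 1.7966955e-16 m^2. 1 acre = 4046.8564 m^2, so 1.7966955e-16 m^2 = 1.7966955e-16 / 4046.8564 = 4.4397312e-20 acre ≈ 4.44e-20 acre (4 s.f.).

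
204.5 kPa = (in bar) 1 kPa = 1000 Pa, so 204.5 kPa = 204.5 * 1000 = 204500 Pa. 1 bar = 100000 Pa, so 204500 Pa = 204500 / 100000 = 2.045 bar. Final answer: 2.045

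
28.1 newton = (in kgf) 2.865. Check: 28.1 newton = 28.1 N. 1 kgf = 9.80665 N, so 28.1 N = 28.1 / 9.80665 = 2.8654026 kgf ≈ 2.865 kgf (4 s.f.).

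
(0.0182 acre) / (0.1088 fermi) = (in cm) 6.77e+19. Check: 1 acre = 4046.8564 m^2, so 0.0182 acre = 0.0182 * 4046.8564 = 73.652787 m^2. 1 fermi = 1e-15 m, so 0.1088 fermi = 0.1088 * 1e-15 = 1.088e-16 m. Combine: 73.652787 m^2 / 1.088e-16 m = 6.7695576e+17 m. 1 cm = 0.01 m, so 6.7695576e+17 m = 6.7695576e+17 / 0.01 = 6.7695576e+19 cm ≈ 6.77e+19 cm (4 s.f.).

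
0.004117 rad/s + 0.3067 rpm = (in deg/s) 2.076. Check: 0.004117 rad/s is already in rad/s. 1 rpm = 0.10471976 rad/s, so 0.3067 rpm = 0.3067 * 0.10471976 = 0.032117549 rad/s. Sum: 0.004117 + 0.032117549 = 0.036234549 rad/s. 1 deg/s = 0.017453293 rad/s, so 0.036234549 rad/s = 0.036234549 / 0.017453293 = 2.0760867 deg/s ≈ 2.076 deg/s (4 s.f.).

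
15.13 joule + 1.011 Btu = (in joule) 15.13 joule = 15.13 J. 1 Btu = 1055.0559 J, so 1.011 Btu = 1.011 * 1055.0559 = 1066.6615 J. Sum: 15.13 + 1066.6615 = 1081.7915 J. 1081.7915 J = 1081.7915 joule ≈ 1082 joule (4 s.f.). Final answer: 1082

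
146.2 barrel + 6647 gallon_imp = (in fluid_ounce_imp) 1 barrel = 0.15898729 m^3, so 146.2 barrel = 146.2 * 0.15898729 = 23.243943 m^3. 1 gallon_imp = 0.00454609 m^3, so 6647 gallon_imp = 6647 * 0.00454609 = 30.21786 m^3. Sum: 23.243943 + 30.21786 = 53.461803 m^3. 1 fluid_ounce_imp = 2.8413063e-05 m^3, so 53.461803 m^3 = 53.461803 / 2.8413063e-05 = 1881592.4 fluid_ounce_imp ≈ 1.882e+06 fluid_ounce_imp (4 s.f.). Final answer: 1.882e+06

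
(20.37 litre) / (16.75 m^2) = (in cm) 0.1216. Check: 1 litre = 0.001 m^3, so 20.37 litre = 20.37 * 0.001 = 0.02037 m^3. 16.75 m^2 is already in m^2. Combine: 0.02037 m^3 / 16.75 m^2 = 0.0012161194 m. 1 cm = 0.01 m, so 0.0012161194 m = 0.0012161194 / 0.01 = 0.12161194 cm ≈ 0.1216 cm (4 s.f.).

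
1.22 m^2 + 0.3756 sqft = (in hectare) 0.0001255. Check: 1.22 m^2 is already in m^2. 1 sqft = 0.09290304 m^2, so 0.3756 sqft = 0.3756 * 0.09290304 = 0.034894382 m^2. Sum: 1.22 + 0.034894382 = 1.2548944 m^2. 1 hectare = 10000 m^2, so 1.2548944 m^2 = 1.2548944 / 10000 = 0.00012548944 hectare ≈ 0.0001255 hectare (4 s.f.).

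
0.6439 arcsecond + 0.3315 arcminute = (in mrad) 1 arcsecond = 4.8481368e-06 rad, so 0.6439 arcsecond = 0.6439 * 4.8481368e-06 = 3.1217153e-06 rad. 1 arcminute = 0.00029088821 rad, so 0.3315 arcminute = 0.3315 * 0.00029088821 = 9.6429441e-05 rad. Sum: 3.1217153e-06 + 9.6429441e-05 = 9.9551156e-05 rad. 1 mrad = 0.001 rad, so 9.9551156e-05 rad = 9.9551156e-05 / 0.001 = 0.099551156 mrad ≈ 0.09955 mrad (4 s.f.). Final answer: 0.09955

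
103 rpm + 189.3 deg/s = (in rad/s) 1 rpm = 0.10471976 rad/s, so 103 rpm = 103 * 0.10471976 = 10.786135 rad/s. 1 deg/s = 0.017453293 rad/s, so 189.3 deg/s = 189.3 * 0.017453293 = 3.3039083 rad/s. Sum: 10.786135 + 3.3039083 = 14.090043 rad/s. Result: 14.090043 rad/s ≈ 14.09 rad/s (4 s.f.). Final answer: 14.09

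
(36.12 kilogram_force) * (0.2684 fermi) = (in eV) 1 kilogram_force = 9.80665 N, so 36.12 kilogram_force = 36.12 * 9.80665 = 354.2162 N. 1 fermi = 1e-15 m, so 0.2684 fermi = 0.2684 * 1e-15 = 2.684e-16 m. Combine: 354.2162 N * 2.684e-16 m = 9.5071628e-14 J. 1 eV = 1.6021766e-19 J, so 9.5071628e-14 J = 9.5071628e-14 / 1.6021766e-19 = 593390.43 eV ≈ 5.934e+05 eV (4 s.f.). Final answer: 5.934e+05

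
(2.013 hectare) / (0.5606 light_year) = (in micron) 3.795e-06. Check: 1 hectare = 10000 m^2, so 2.013 hectare = 2.013 * 10000 = 20130 m^2. 1 light_year = 9.4607305e+15 m, so 0.5606 light_year = 0.5606 * 9.4607305e+15 = 5.3036855e+15 m. Combine: 20130 m^2 / 5.3036855e+15 m = 3.7954739e-12 m. 1 micron = 1e-06 m, so 3.7954739e-12 m = 3.7954739e-12 / 1e-06 = 3.7954739e-06 micron ≈ 3.795e-06 micron (4 s.f.).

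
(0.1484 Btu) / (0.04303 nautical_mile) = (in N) 1.965. Check: 1 Btu = 1055.0559 J, so 0.1484 Btu = 0.1484 * 1055.0559 = 156.57029 J. 1 nautical_mile = 1852 m, so 0.04303 nautical_mile = 0.04303 * 1852 = 79.69156 m. Combine: 156.57029 J / 79.69156 m = 1.9647035 N. Result: 1.9647035 N ≈ 1.965 N (4 s.f.).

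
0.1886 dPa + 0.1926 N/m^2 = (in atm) 2.087e-06. Check: 1 dPa = 0.1 Pa, so 0.1886 dPa = 0.1886 * 0.1 = 0.01886 Pa. 0.1926 N/m^2 = 0.1926 Pa. Sum: 0.01886 + 0.1926 = 0.21146 Pa. 1 atm = 101325 Pa, so 0.21146 Pa = 0.21146 / 101325 = 2.0869479e-06 atm ≈ 2.087e-06 atm (4 s.f.).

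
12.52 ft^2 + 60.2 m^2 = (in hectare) 1 ft^2 = 0.09290304 m^2, so 12.52 ft^2 = 12.52 * 0.09290304 = 1.1631461 m^2. 60.2 m^2 is already in m^2. Sum: 1.1631461 + 60.2 = 61.363146 m^2. 1 hectare = 10000 m^2, so 61.363146 m^2 = 61.363146 / 10000 = 0.0061363146 hectare ≈ 0.006136 hectare (4 s.f.). Final answer: 0.006136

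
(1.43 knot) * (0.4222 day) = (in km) 26.84. Check: 1 knot = 0.51444444 m/s, so 1.43 knot = 1.43 * 0.51444444 = 0.73565556 m/s. 1 day = 86400 s, so 0.4222 day = 0.4222 * 86400 = 36478.08 s. Combine: 0.73565556 m/s * 36478.08 s = 26835.302 m. 1 km = 1000 m, so 26835.302 m = 26835.302 / 1000 = 26.835302 km ≈ 26.84 km (4 s.f.).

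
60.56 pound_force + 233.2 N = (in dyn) 1 pound_force = 4.4482216 N, so 60.56 pound_force = 60.56 * 4.4482216 = 269.3843 N. 233.2 N is already in N. Sum: 269.3843 + 233.2 = 502.5843 N. 1 dyn = 1e-05 N, so 502.5843 N = 502.5843 / 1e-05 = 50258430 dyn ≈ 5.026e+07 dyn (4 s.f.). Final answer: 5.026e+07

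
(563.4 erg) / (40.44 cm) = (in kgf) 1.421e-05. Check: 1 erg = 1e-07 J, so 563.4 erg = 563.4 * 1e-07 = 5.634e-05 J. 1 cm = 0.01 m, so 40.44 cm = 40.44 * 0.01 = 0.4044 m. Combine: 5.634e-05 J / 0.4044 m = 0.00013931751 N. 1 kgf = 9.80665 N, so 0.00013931751 N = 0.00013931751 / 9.80665 = 1.4206432e-05 kgf ≈ 1.421e-05 kgf (4 s.f.).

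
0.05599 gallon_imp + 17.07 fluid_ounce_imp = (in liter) 0.7395. Check: 1 gallon_imp = 0.00454609 m^3, so 0.05599 gallon_imp = 0.05599 * 0.00454609 = 0.00025453558 m^3. 1 fluid_ounce_imp = 2.8413063e-05 m^3, so 17.07 fluid_ounce_imp = 17.07 * 2.8413063e-05 = 0.00048501098 m^3. Sum: 0.00025453558 + 0.00048501098 = 0.00073954656 m^3. 1 liter = 0.001 m^3, so 0.00073954656 m^3 = 0.00073954656 / 0.001 = 0.73954656 liter ≈ 0.7395 liter (4 s.f.).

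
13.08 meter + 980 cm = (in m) 22.88. Check: 13.08 meter = 13.08 m. 1 cm = 0.01 m, so 980 cm = 980 * 0.01 = 9.8 m. Sum: 13.08 + 9.8 = 22.88 m. Result: 22.88 m.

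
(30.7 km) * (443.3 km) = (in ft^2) 1 km = 1000 m, so 30.7 km = 30.7 * 1000 = 30700 m. 1 km = 1000 m, so 443.3 km = 443.3 * 1000 = 443300 m. Combine: 30700 m * 443300 m = 1.360931e+10 m^2. 1 ft^2 = 0.09290304 m^2, so 1.360931e+10 m^2 = 1.360931e+10 / 0.09290304 = 1.4648939e+11 ft^2 ≈ 1.465e+11 ft^2 (4 s.f.). Final answer: 1.465e+11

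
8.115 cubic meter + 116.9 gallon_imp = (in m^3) 8.646. Check: 8.115 cubic meter = 8.115 m^3. 1 gallon_imp = 0.00454609 m^3, so 116.9 gallon_imp = 116.9 * 0.00454609 = 0.53143792 m^3. Sum: 8.115 + 0.53143792 = 8.6464379 m^3. Result: 8.6464379 m^3 ≈ 8.646 m^3 (4 s.f.).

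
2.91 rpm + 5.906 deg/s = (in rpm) 1 rpm = 0.10471976 rad/s, so 2.91 rpm = 2.91 * 0.10471976 = 0.30473449 rad/s. 1 deg/s = 0.017453293 rad/s, so 5.906 deg/s = 5.906 * 0.017453293 = 0.10307915 rad/s. Sum: 0.30473449 + 0.10307915 = 0.40781363 rad/s. 1 rpm = 0.10471976 rad/s, so 0.40781363 rad/s = 0.40781363 / 0.10471976 = 3.8943333 rpm ≈ 3.894 rpm (4 s.f.). Final answer: 3.894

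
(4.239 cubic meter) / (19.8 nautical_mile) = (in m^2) 0.0001156. Check: 4.239 cubic meter = 4.239 m^3. 1 nautical_mile = 1852 m, so 19.8 nautical_mile = 19.8 * 1852 = 36669.6 m. Combine: 4.239 m^3 / 36669.6 m = 0.00011559984 m^2. Result: 0.00011559984 m^2 ≈ 0.0001156 m^2 (4 s.f.).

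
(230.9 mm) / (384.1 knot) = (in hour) 1 mm = 0.001 m, so 230.9 mm = 230.9 * 0.001 = 0.2309 m. 1 knot = 0.51444444 m/s, so 384.1 knot = 384.1 * 0.51444444 = 197.59811 m/s. Combine: 0.2309 m / 197.59811 m/s = 0.0011685334 s. 1 hour = 3600 s, so 0.0011685334 s = 0.0011685334 / 3600 = 3.2459262e-07 hour ≈ 3.246e-07 hour (4 s.f.). Final answer: 3.246e-07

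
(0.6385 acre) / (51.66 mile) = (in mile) 1.931e-05. Check: 1 acre = 4046.8564 m^2, so 0.6385 acre = 0.6385 * 4046.8564 = 2583.9178 m^2. 1 mile = 1609.344 m, so 51.66 mile = 51.66 * 1609.344 = 83138.711 m. Combine: 2583.9178 m^2 / 83138.711 m = 0.031079599 m. 1 mile = 1609.344 m, so 0.031079599 m = 0.031079599 / 1609.344 = 1.9311968e-05 mile ≈ 1.931e-05 mile (4 s.f.).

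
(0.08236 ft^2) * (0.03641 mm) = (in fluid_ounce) 0.00942. Check: 1 ft^2 = 0.09290304 m^2, so 0.08236 ft^2 = 0.08236 * 0.09290304 = 0.0076514944 m^2. 1 mm = 0.001 m, so 0.03641 mm = 0.03641 * 0.001 = 3.641e-05 m. Combine: 0.0076514944 m^2 * 3.641e-05 m = 2.7859091e-07 m^3. 1 fluid_ounce = 2.957353e-05 m^3, so 2.7859091e-07 m^3 = 2.7859091e-07 / 2.957353e-05 = 0.0094202794 fluid_ounce ≈ 0.00942 fluid_ounce (4 s.f.).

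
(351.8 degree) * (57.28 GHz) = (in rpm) 3.359e+12. Check: 1 degree = 0.017453293 rad, so 351.8 degree = 351.8 * 0.017453293 = 6.1400683 rad. 1 GHz = 1e+09 Hz, so 57.28 GHz = 57.28 * 1e+09 = 5.728e+10 Hz. Combine: 6.1400683 rad * 5.728e+10 Hz = 3.5170311e+11 rad/s. 1 rpm = 0.10471976 rad/s, so 3.5170311e+11 rad/s = 3.5170311e+11 / 0.10471976 = 3.3585173e+12 rpm ≈ 3.359e+12 rpm (4 s.f.).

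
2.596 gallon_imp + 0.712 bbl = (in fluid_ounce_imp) 4399. Check: 1 gallon_imp = 0.00454609 m^3, so 2.596 gallon_imp = 2.596 * 0.00454609 = 0.01180165 m^3. 1 bbl = 0.15898729 m^3, so 0.712 bbl = 0.712 * 0.15898729 = 0.11319895 m^3. Sum: 0.01180165 + 0.11319895 = 0.1250006 m^3. 1 fluid_ounce_imp = 2.8413063e-05 m^3, so 0.1250006 m^3 = 0.1250006 / 2.8413063e-05 = 4399.4062 fluid_ounce_imp ≈ 4399 fluid_ounce_imp (4 s.f.).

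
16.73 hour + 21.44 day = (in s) 1.913e+06. Check: 1 hour = 3600 s, so 16.73 hour = 16.73 * 3600 = 60228 s. 1 day = 86400 s, so 21.44 day = 21.44 * 86400 = 1852416 s. Sum: 60228 + 1852416 = 1912644 s. Result: 1912644 s ≈ 1.913e+06 s (4 s.f.).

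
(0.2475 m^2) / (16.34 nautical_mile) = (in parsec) 2.651e-22. Check: 0.2475 m^2 is already in m^2. 1 nautical_mile = 1852 m, so 16.34 nautical_mile = 16.34 * 1852 = 30261.68 m. Combine: 0.2475 m^2 / 30261.68 m = 8.1786603e-06 m. 1 parsec = 3.0856776e+16 m, so 8.1786603e-06 m = 8.1786603e-06 / 3.0856776e+16 = 2.6505233e-22 parsec ≈ 2.651e-22 parsec (4 s.f.).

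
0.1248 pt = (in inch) 0.001733. Check: 1 pt = 0.00035277778 m, so 0.1248 pt = 0.1248 * 0.00035277778 = 4.4026667e-05 m. 1 inch = 0.0254 m, so 4.4026667e-05 m = 4.4026667e-05 / 0.0254 = 0.0017333333 inch ≈ 0.001733 inch (4 s.f.).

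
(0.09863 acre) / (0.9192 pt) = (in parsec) 1 acre = 4046.8564 m^2, so 0.09863 acre = 0.09863 * 4046.8564 = 399.14145 m^2. 1 pt = 0.00035277778 m, so 0.9192 pt = 0.9192 * 0.00035277778 = 0.00032427333 m. Combine: 399.14145 m^2 / 0.00032427333 m = 1230879.7 m. 1 parsec = 3.0856776e+16 m, so 1230879.7 m = 1230879.7 / 3.0856776e+16 = 3.9890093e-11 parsec ≈ 3.989e-11 parsec (4 s.f.). Final answer: 3.989e-11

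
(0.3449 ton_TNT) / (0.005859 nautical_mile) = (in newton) 1.33e+08. Check: 1 ton_TNT = 4.184e+09 J, so 0.3449 ton_TNT = 0.3449 * 4.184e+09 = 1.4430616e+09 J. 1 nautical_mile = 1852 m, so 0.005859 nautical_mile = 0.005859 * 1852 = 10.850868 m. Combine: 1.4430616e+09 J / 10.850868 m = 1.3299043e+08 N. 1.3299043e+08 N = 1.3299043e+08 newton ≈ 1.33e+08 newton (4 s.f.).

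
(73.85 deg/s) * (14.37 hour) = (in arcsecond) 1.375e+10. Check: 1 deg/s = 0.017453293 rad/s, so 73.85 deg/s = 73.85 * 0.017453293 = 1.2889257 rad/s. 1 hour = 3600 s, so 14.37 hour = 14.37 * 3600 = 51732 s. Combine: 1.2889257 rad/s * 51732 s = 66678.702 rad. 1 arcsecond = 4.8481368e-06 rad, so 66678.702 rad = 66678.702 / 4.8481368e-06 = 1.375347e+10 arcsecond ≈ 1.375e+10 arcsecond (4 s.f.).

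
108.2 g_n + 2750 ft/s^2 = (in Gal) 1 g_n = 9.80665 m/s^2, so 108.2 g_n = 108.2 * 9.80665 = 1061.0795 m/s^2. 1 ft/s^2 = 0.3048 m/s^2, so 2750 ft/s^2 = 2750 * 0.3048 = 838.2 m/s^2. Sum: 1061.0795 + 838.2 = 1899.2795 m/s^2. 1 Gal = 0.01 m/s^2, so 1899.2795 m/s^2 = 1899.2795 / 0.01 = 189927.95 Gal ≈ 1.899e+05 Gal (4 s.f.). Final answer: 1.899e+05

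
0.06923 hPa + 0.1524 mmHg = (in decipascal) 272.4. Check: 1 hPa = 100 Pa, so 0.06923 hPa = 0.06923 * 100 = 6.923 Pa. 1 mmHg = 133.32237 Pa, so 0.1524 mmHg = 0.1524 * 133.32237 = 20.318329 Pa. Sum: 6.923 + 20.318329 = 27.241329 Pa. 1 decipascal = 0.1 Pa, so 27.241329 Pa = 27.241329 / 0.1 = 272.41329 decipascal ≈ 272.4 decipascal (4 s.f.).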